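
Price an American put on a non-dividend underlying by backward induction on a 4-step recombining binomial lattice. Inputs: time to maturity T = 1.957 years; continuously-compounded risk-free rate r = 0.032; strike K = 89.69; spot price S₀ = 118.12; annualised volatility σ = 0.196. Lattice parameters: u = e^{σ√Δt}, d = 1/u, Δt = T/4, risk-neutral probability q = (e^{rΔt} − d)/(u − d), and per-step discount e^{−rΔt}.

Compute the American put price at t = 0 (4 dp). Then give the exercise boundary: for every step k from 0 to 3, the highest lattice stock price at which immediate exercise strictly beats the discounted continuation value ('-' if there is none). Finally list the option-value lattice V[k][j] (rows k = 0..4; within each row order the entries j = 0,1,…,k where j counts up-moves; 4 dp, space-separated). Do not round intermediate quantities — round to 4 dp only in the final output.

Δt=0.48925  u=1.14694  d=0.87189  q=0.52315  discount=0.98447
step 4 (expiry): payoffs max(K−S,0) = 21.4302 0.0000 0.0000 0.0000 0.0000
step 3: (k=3,j=0): S=78.2897, (K−S)⁺=11.4003, hold=10.0603 ⇒ V=11.4003 exercise | (k=3,j=1): S=102.9873, (K−S)⁺=0.0000, hold=0.0000 ⇒ V=0.0000 continue | (k=3,j=2): S=135.4762, (K−S)⁺=0.0000, hold=0.0000 ⇒ V=0.0000 continue | (k=3,j=3): S=178.2142, (K−S)⁺=0.0000, hold=0.0000 ⇒ V=0.0000 continue  boundary S*=78.2897
step 2: (k=2,j=0): S=89.7934, (K−S)⁺=0.0000, hold=5.3518 ⇒ V=5.3518 continue | (k=2,j=1): S=118.1200, (K−S)⁺=0.0000, hold=0.0000 ⇒ V=0.0000 continue | (k=2,j=2): S=155.3827, (K−S)⁺=0.0000, hold=0.0000 ⇒ V=0.0000 continue  boundary S*=-
step 1: (k=1,j=0): S=102.9873, (K−S)⁺=0.0000, hold=2.5124 ⇒ V=2.5124 continue | (k=1,j=1): S=135.4762, (K−S)⁺=0.0000, hold=0.0000 ⇒ V=0.0000 continue  boundary S*=-
step 0: (k=0,j=0): S=118.1200, (K−S)⁺=0.0000, hold=1.1794 ⇒ V=1.1794 continue  boundary S*=-

price = 1.1794
boundary = - - - 78.2897
tree:
1.1794
2.5124 0.0000
5.3518 0.0000 0.0000
11.4003 0.0000 0.0000 0.0000
21.4302 0.0000 0.0000 0.0000 0.0000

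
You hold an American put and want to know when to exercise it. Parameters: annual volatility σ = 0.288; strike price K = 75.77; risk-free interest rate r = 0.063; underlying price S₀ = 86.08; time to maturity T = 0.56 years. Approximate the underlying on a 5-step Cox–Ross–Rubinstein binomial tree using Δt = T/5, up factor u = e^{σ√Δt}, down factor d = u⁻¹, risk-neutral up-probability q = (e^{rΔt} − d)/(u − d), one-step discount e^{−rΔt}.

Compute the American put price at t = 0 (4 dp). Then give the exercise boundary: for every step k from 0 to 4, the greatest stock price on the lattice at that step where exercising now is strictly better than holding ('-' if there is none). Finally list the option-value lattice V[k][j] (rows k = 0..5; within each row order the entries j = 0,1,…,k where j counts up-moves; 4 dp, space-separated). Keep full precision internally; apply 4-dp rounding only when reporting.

price = 2.2286
boundary = - - - 64.4653 58.5420
tree:
2.2286
3.9525 0.6202
6.8189 1.2815 0.0000
11.3047 2.6479 0.0000 0.0000
17.2280 5.4712 0.0000 0.0000 0.0000
22.6071 11.3047 0.0000 0.0000 0.0000 0.0000

Δt=0.11200, u=1.10118, d=0.90812, q=0.51260, disc=e^(-rΔt)=0.99297
k=5 terminal: V=max(K-S,0) → 22.6071 11.3047 0.0000 0.0000 0.0000 0.0000
k=4: j=0 S=58.5420 intr=17.2280 cont=16.6953 V=17.2280[EX]; j=1 S=70.9880 intr=4.7820 cont=5.4712 V=5.4712[hold]; j=2 S=86.0800 intr=0.0000 cont=0.0000 V=0.0000[hold]; j=3 S=104.3806 intr=0.0000 cont=0.0000 V=0.0000[hold]; j=4 S=126.5718 intr=0.0000 cont=0.0000 V=0.0000[hold]  S*(4)=58.5420
k=3: j=0 S=64.4653 intr=11.3047 cont=11.1227 V=11.3047[EX]; j=1 S=78.1706 intr=0.0000 cont=2.6479 V=2.6479[hold]; j=2 S=94.7897 intr=0.0000 cont=0.0000 V=0.0000[hold]; j=3 S=114.9419 intr=0.0000 cont=0.0000 V=0.0000[hold]  S*(3)=64.4653
k=2: j=0 S=70.9880 intr=4.7820 cont=6.8189 V=6.8189[hold]; j=1 S=86.0800 intr=0.0000 cont=1.2815 V=1.2815[hold]; j=2 S=104.3806 intr=0.0000 cont=0.0000 V=0.0000[hold]  S*(2)=-
k=1: j=0 S=78.1706 intr=0.0000 cont=3.9525 V=3.9525[hold]; j=1 S=94.7897 intr=0.0000 cont=0.6202 V=0.6202[hold]  S*(1)=-
k=0: j=0 S=86.0800 intr=0.0000 cont=2.2286 V=2.2286[hold]  S*(0)=-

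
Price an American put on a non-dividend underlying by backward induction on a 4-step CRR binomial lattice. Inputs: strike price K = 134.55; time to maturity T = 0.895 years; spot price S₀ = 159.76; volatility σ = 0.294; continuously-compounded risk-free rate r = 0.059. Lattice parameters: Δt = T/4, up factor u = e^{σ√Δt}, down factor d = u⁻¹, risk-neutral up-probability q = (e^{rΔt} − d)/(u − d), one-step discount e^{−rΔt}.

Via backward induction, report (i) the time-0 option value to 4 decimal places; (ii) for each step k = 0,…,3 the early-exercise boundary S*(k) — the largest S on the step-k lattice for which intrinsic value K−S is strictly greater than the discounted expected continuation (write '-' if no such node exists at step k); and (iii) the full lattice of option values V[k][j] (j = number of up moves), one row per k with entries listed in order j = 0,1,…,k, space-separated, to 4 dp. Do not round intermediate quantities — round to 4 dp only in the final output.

price = 5.5438
boundary = - - - 105.2635
tree:
5.5438
9.9442 1.5085
17.3825 3.1381 0.0000
29.2865 6.5283 0.0000 0.0000
42.9530 13.5808 0.0000 0.0000 0.0000

Δt=0.22375  u=1.14920  d=0.87017  q=0.51291  discount=0.98689
step 4 (expiry): payoffs max(K−S,0) = 42.9530 13.5808 0.0000 0.0000 0.0000
step 3: (k=3,j=0): S=105.2635, (K−S)⁺=29.2865, hold=27.5219 ⇒ V=29.2865 exercise | (k=3,j=1): S=139.0181, (K−S)⁺=0.0000, hold=6.5283 ⇒ V=6.5283 continue | (k=3,j=2): S=183.5966, (K−S)⁺=0.0000, hold=0.0000 ⇒ V=0.0000 continue | (k=3,j=3): S=242.4701, (K−S)⁺=0.0000, hold=0.0000 ⇒ V=0.0000 continue  boundary S*=105.2635
step 2: (k=2,j=0): S=120.9692, (K−S)⁺=13.5808, hold=17.3825 ⇒ V=17.3825 continue | (k=2,j=1): S=159.7600, (K−S)⁺=0.0000, hold=3.1381 ⇒ V=3.1381 continue | (k=2,j=2): S=210.9898, (K−S)⁺=0.0000, hold=0.0000 ⇒ V=0.0000 continue  boundary S*=-
step 1: (k=1,j=0): S=139.0181, (K−S)⁺=0.0000, hold=9.9442 ⇒ V=9.9442 continue | (k=1,j=1): S=183.5966, (K−S)⁺=0.0000, hold=1.5085 ⇒ V=1.5085 continue  boundary S*=-
step 0: (k=0,j=0): S=159.7600, (K−S)⁺=0.0000, hold=5.5438 ⇒ V=5.5438 continue  boundary S*=-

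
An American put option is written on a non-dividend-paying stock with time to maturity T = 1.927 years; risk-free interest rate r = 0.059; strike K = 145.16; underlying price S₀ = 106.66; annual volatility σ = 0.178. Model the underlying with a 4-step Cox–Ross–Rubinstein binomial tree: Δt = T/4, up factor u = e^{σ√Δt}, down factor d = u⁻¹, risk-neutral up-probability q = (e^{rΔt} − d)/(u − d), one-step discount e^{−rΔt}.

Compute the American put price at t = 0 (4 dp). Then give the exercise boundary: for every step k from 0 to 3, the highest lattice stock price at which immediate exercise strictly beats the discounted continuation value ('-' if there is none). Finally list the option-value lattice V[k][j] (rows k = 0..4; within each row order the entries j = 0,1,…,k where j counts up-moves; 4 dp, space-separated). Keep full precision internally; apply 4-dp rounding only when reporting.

price = 38.5000
boundary = 106.6600 120.6861 106.6600 120.6861
tree:
38.5000
50.8960 24.4739
61.8513 38.5000 11.8318
71.5334 50.8960 24.4739 3.4659
80.0903 61.8513 38.5000 8.6034 0.0000

params: Δt=0.48175 u=1.13150 d=0.88378 q=0.58554 e^(-rΔt)=0.97198
t_4 payoffs: 80.0903 61.8513 38.5000 8.6034 0.0000
t_3: node(3,0) S=73.6266 payoff=71.5334 vs cont=67.4656 → 71.5334 [stop]  node(3,1) S=94.2640 payoff=50.8960 vs cont=46.8281 → 50.8960 [stop]  node(3,2) S=120.6861 payoff=24.4739 vs cont=20.4061 → 24.4739 [stop]  node(3,3) S=154.5142 payoff=0.0000 vs cont=3.4659 → 3.4659 [wait]  ⇒ S*(3)=120.6861
t_2: node(2,0) S=83.3087 payoff=61.8513 vs cont=57.7835 → 61.8513 [stop]  node(2,1) S=106.6600 payoff=38.5000 vs cont=34.4322 → 38.5000 [stop]  node(2,2) S=136.5566 payoff=8.6034 vs cont=11.8318 → 11.8318 [wait]  ⇒ S*(2)=106.6600
t_1: node(1,0) S=94.2640 payoff=50.8960 vs cont=46.8281 → 50.8960 [stop]  node(1,1) S=120.6861 payoff=24.4739 vs cont=22.2435 → 24.4739 [stop]  ⇒ S*(1)=120.6861
t_0: node(0,0) S=106.6600 payoff=38.5000 vs cont=34.4322 → 38.5000 [stop]  ⇒ S*(0)=106.6600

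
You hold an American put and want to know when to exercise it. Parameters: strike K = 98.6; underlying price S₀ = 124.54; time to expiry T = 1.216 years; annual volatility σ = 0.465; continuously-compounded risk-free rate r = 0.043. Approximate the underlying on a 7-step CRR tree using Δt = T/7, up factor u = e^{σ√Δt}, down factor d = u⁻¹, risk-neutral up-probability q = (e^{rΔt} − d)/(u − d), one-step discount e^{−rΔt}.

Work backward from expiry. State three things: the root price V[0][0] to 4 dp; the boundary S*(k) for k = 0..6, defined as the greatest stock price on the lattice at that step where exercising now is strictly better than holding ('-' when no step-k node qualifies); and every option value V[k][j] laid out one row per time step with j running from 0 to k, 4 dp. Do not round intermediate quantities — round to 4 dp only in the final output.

price = 9.7830
boundary = - - - - 57.3628 69.6306 57.3628
tree:
9.7830
14.7429 4.3663
21.5902 7.2847 1.1570
30.5116 11.9109 2.2031 0.0000
41.2372 18.9472 4.1953 0.0000 0.0000
51.3436 28.9694 7.9890 0.0000 0.0000 0.0000
59.6694 41.2372 15.2130 0.0000 0.0000 0.0000 0.0000
66.5283 51.3436 28.9694 0.0000 0.0000 0.0000 0.0000 0.0000

Δt=0.17371  u=1.21386  d=0.82382  q=0.47092  discount=0.99256
step 7 (expiry): payoffs max(K−S,0) = 66.5283 51.3436 28.9694 0.0000 0.0000 0.0000 0.0000 0.0000
step 6: (k=6,j=0): S=38.9306, (K−S)⁺=59.6694, hold=58.9356 ⇒ V=59.6694 exercise | (k=6,j=1): S=57.3628, (K−S)⁺=41.2372, hold=40.5034 ⇒ V=41.2372 exercise | (k=6,j=2): S=84.5220, (K−S)⁺=14.0780, hold=15.2130 ⇒ V=15.2130 continue | (k=6,j=3): S=124.5400, (K−S)⁺=0.0000, hold=0.0000 ⇒ V=0.0000 continue | (k=6,j=4): S=183.5050, (K−S)⁺=0.0000, hold=0.0000 ⇒ V=0.0000 continue | (k=6,j=5): S=270.3878, (K−S)⁺=0.0000, hold=0.0000 ⇒ V=0.0000 continue | (k=6,j=6): S=398.4063, (K−S)⁺=0.0000, hold=0.0000 ⇒ V=0.0000 continue  boundary S*=57.3628
step 5: (k=5,j=0): S=47.2564, (K−S)⁺=51.3436, hold=50.6098 ⇒ V=51.3436 exercise | (k=5,j=1): S=69.6306, (K−S)⁺=28.9694, hold=28.7661 ⇒ V=28.9694 exercise | (k=5,j=2): S=102.5981, (K−S)⁺=0.0000, hold=7.9890 ⇒ V=7.9890 continue | (k=5,j=3): S=151.1745, (K−S)⁺=0.0000, hold=0.0000 ⇒ V=0.0000 continue | (k=5,j=4): S=222.7499, (K−S)⁺=0.0000, hold=0.0000 ⇒ V=0.0000 continue | (k=5,j=5): S=328.2136, (K−S)⁺=0.0000, hold=0.0000 ⇒ V=0.0000 continue  boundary S*=69.6306
step 4: (k=4,j=0): S=57.3628, (K−S)⁺=41.2372, hold=40.5034 ⇒ V=41.2372 exercise | (k=4,j=1): S=84.5220, (K−S)⁺=14.0780, hold=18.9472 ⇒ V=18.9472 continue | (k=4,j=2): S=124.5400, (K−S)⁺=0.0000, hold=4.1953 ⇒ V=4.1953 continue | (k=4,j=3): S=183.5050, (K−S)⁺=0.0000, hold=0.0000 ⇒ V=0.0000 continue | (k=4,j=4): S=270.3878, (K−S)⁺=0.0000, hold=0.0000 ⇒ V=0.0000 continue  boundary S*=57.3628
step 3: (k=3,j=0): S=69.6306, (K−S)⁺=28.9694, hold=30.5116 ⇒ V=30.5116 continue | (k=3,j=1): S=102.5981, (K−S)⁺=0.0000, hold=11.9109 ⇒ V=11.9109 continue | (k=3,j=2): S=151.1745, (K−S)⁺=0.0000, hold=2.2031 ⇒ V=2.2031 continue | (k=3,j=3): S=222.7499, (K−S)⁺=0.0000, hold=0.0000 ⇒ V=0.0000 continue  boundary S*=-
step 2: (k=2,j=0): S=84.5220, (K−S)⁺=14.0780, hold=21.5902 ⇒ V=21.5902 continue | (k=2,j=1): S=124.5400, (K−S)⁺=0.0000, hold=7.2847 ⇒ V=7.2847 continue | (k=2,j=2): S=183.5050, (K−S)⁺=0.0000, hold=1.1570 ⇒ V=1.1570 continue  boundary S*=-
step 1: (k=1,j=0): S=102.5981, (K−S)⁺=0.0000, hold=14.7429 ⇒ V=14.7429 continue | (k=1,j=1): S=151.1745, (K−S)⁺=0.0000, hold=4.3663 ⇒ V=4.3663 continue  boundary S*=-
step 0: (k=0,j=0): S=124.5400, (K−S)⁺=0.0000, hold=9.7830 ⇒ V=9.7830 continue  boundary S*=-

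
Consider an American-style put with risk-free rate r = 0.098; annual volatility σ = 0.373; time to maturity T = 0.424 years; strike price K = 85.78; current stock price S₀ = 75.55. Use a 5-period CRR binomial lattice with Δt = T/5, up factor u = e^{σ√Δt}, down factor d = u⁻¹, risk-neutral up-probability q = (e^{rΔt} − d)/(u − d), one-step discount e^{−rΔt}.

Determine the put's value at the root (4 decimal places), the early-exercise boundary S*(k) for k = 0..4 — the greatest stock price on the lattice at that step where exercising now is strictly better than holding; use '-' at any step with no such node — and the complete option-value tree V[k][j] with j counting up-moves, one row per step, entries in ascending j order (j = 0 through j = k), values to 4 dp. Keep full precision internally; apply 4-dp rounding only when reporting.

price = 12.2526
boundary = - 67.7738 60.7980 67.7738 75.5500
tree:
12.2526
18.0062 6.9514
24.9820 11.4370 2.7759
31.2399 18.0062 5.3427 0.3669
36.8536 24.9820 10.2300 0.7570 0.0000
41.8895 31.2399 18.0062 1.5616 0.0000 0.0000

Δt=0.08480  u=1.11474  d=0.89707  q=0.51121  discount=0.99172
step 5 (expiry): payoffs max(K−S,0) = 41.8895 31.2399 18.0062 1.5616 0.0000 0.0000
step 4: (k=4,j=0): S=48.9264, (K−S)⁺=36.8536, hold=36.1437 ⇒ V=36.8536 exercise | (k=4,j=1): S=60.7980, (K−S)⁺=24.9820, hold=24.2721 ⇒ V=24.9820 exercise | (k=4,j=2): S=75.5500, (K−S)⁺=10.2300, hold=9.5201 ⇒ V=10.2300 exercise | (k=4,j=3): S=93.8815, (K−S)⁺=0.0000, hold=0.7570 ⇒ V=0.7570 continue | (k=4,j=4): S=116.6609, (K−S)⁺=0.0000, hold=0.0000 ⇒ V=0.0000 continue  boundary S*=75.5500
step 3: (k=3,j=0): S=54.5401, (K−S)⁺=31.2399, hold=30.5299 ⇒ V=31.2399 exercise | (k=3,j=1): S=67.7738, (K−S)⁺=18.0062, hold=17.2963 ⇒ V=18.0062 exercise | (k=3,j=2): S=84.2184, (K−S)⁺=1.5616, hold=5.3427 ⇒ V=5.3427 continue | (k=3,j=3): S=104.6532, (K−S)⁺=0.0000, hold=0.3669 ⇒ V=0.3669 continue  boundary S*=67.7738
step 2: (k=2,j=0): S=60.7980, (K−S)⁺=24.9820, hold=24.2721 ⇒ V=24.9820 exercise | (k=2,j=1): S=75.5500, (K−S)⁺=10.2300, hold=11.4370 ⇒ V=11.4370 continue | (k=2,j=2): S=93.8815, (K−S)⁺=0.0000, hold=2.7759 ⇒ V=2.7759 continue  boundary S*=60.7980
step 1: (k=1,j=0): S=67.7738, (K−S)⁺=18.0062, hold=17.9083 ⇒ V=18.0062 exercise | (k=1,j=1): S=84.2184, (K−S)⁺=1.5616, hold=6.9514 ⇒ V=6.9514 continue  boundary S*=67.7738
step 0: (k=0,j=0): S=75.5500, (K−S)⁺=10.2300, hold=12.2526 ⇒ V=12.2526 continue  boundary S*=-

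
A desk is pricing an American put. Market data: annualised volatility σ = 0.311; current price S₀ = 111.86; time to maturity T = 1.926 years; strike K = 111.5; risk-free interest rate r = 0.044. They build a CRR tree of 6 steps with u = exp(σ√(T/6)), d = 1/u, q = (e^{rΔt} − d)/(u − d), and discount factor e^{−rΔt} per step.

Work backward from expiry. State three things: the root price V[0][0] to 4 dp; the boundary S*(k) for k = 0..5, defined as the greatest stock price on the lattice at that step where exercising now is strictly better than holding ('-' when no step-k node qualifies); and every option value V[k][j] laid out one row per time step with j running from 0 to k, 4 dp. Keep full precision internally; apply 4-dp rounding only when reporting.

params: Δt=0.32100 u=1.19268 d=0.83845 q=0.49622 e^(-rΔt)=0.98598
t_6 payoffs: 72.6375 56.2186 32.8630 0.0000 0.0000 0.0000 0.0000
t_5: node(5,0) S=46.3506 payoff=65.1494 vs cont=63.5857 → 65.1494 [stop]  node(5,1) S=65.9330 payoff=45.5670 vs cont=44.0032 → 45.5670 [stop]  node(5,2) S=93.7888 payoff=17.7112 vs cont=16.3236 → 17.7112 [stop]  node(5,3) S=133.4132 payoff=0.0000 vs cont=0.0000 → 0.0000 [wait]  node(5,4) S=189.7783 payoff=0.0000 vs cont=0.0000 → 0.0000 [wait]  node(5,5) S=269.9569 payoff=0.0000 vs cont=0.0000 → 0.0000 [wait]  ⇒ S*(5)=93.7888
t_4: node(4,0) S=55.2814 payoff=56.2186 vs cont=54.6548 → 56.2186 [stop]  node(4,1) S=78.6370 payoff=32.8630 vs cont=31.2992 → 32.8630 [stop]  node(4,2) S=111.8600 payoff=0.0000 vs cont=8.7975 → 8.7975 [wait]  node(4,3) S=159.1192 payoff=0.0000 vs cont=0.0000 → 0.0000 [wait]  node(4,4) S=226.3448 payoff=0.0000 vs cont=0.0000 → 0.0000 [wait]  ⇒ S*(4)=78.6370
t_3: node(3,0) S=65.9330 payoff=45.5670 vs cont=44.0032 → 45.5670 [stop]  node(3,1) S=93.7888 payoff=17.7112 vs cont=20.6278 → 20.6278 [wait]  node(3,2) S=133.4132 payoff=0.0000 vs cont=4.3698 → 4.3698 [wait]  node(3,3) S=189.7783 payoff=0.0000 vs cont=0.0000 → 0.0000 [wait]  ⇒ S*(3)=65.9330
t_2: node(2,0) S=78.6370 payoff=32.8630 vs cont=32.7262 → 32.8630 [stop]  node(2,1) S=111.8600 payoff=0.0000 vs cont=12.3842 → 12.3842 [wait]  node(2,2) S=159.1192 payoff=0.0000 vs cont=2.1706 → 2.1706 [wait]  ⇒ S*(2)=78.6370
t_1: node(1,0) S=93.7888 payoff=17.7112 vs cont=22.3827 → 22.3827 [wait]  node(1,1) S=133.4132 payoff=0.0000 vs cont=7.2134 → 7.2134 [wait]  ⇒ S*(1)=-
t_0: node(0,0) S=111.8600 payoff=0.0000 vs cont=14.6471 → 14.6471 [wait]  ⇒ S*(0)=-

price = 14.6471
boundary = - - 78.6370 65.9330 78.6370 93.7888
tree:
14.6471
22.3827 7.2134
32.8630 12.3842 2.1706
45.5670 20.6278 4.3698 0.0000
56.2186 32.8630 8.7975 0.0000 0.0000
65.1494 45.5670 17.7112 0.0000 0.0000 0.0000
72.6375 56.2186 32.8630 0.0000 0.0000 0.0000 0.0000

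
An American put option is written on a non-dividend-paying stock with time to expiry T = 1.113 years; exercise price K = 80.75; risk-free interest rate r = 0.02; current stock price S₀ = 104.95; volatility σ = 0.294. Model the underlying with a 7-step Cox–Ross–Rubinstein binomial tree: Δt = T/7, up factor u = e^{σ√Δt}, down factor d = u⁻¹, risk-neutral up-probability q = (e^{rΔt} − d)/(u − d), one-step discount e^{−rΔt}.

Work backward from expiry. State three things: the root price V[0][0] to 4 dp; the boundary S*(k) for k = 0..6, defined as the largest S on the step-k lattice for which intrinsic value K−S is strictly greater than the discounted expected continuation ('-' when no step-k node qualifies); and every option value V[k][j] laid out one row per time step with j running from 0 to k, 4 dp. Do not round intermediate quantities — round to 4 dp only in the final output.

params: Δt=0.15900 u=1.12438 d=0.88938 q=0.48428 e^(-rΔt)=0.99683
t_7 payoffs: 34.5555 22.3495 6.9183 0.0000 0.0000 0.0000 0.0000 0.0000
t_6: node(6,0) S=51.9402 payoff=28.8098 vs cont=28.5535 → 28.8098 [stop]  node(6,1) S=65.6644 payoff=15.0856 vs cont=14.8293 → 15.0856 [stop]  node(6,2) S=83.0149 payoff=0.0000 vs cont=3.5566 → 3.5566 [wait]  node(6,3) S=104.9500 payoff=0.0000 vs cont=0.0000 → 0.0000 [wait]  node(6,4) S=132.6810 payoff=0.0000 vs cont=0.0000 → 0.0000 [wait]  node(6,5) S=167.7394 payoff=0.0000 vs cont=0.0000 → 0.0000 [wait]  node(6,6) S=212.0613 payoff=0.0000 vs cont=0.0000 → 0.0000 [wait]  ⇒ S*(6)=65.6644
t_5: node(5,0) S=58.4005 payoff=22.3495 vs cont=22.0931 → 22.3495 [stop]  node(5,1) S=73.8317 payoff=6.9183 vs cont=9.4722 → 9.4722 [wait]  node(5,2) S=93.3403 payoff=0.0000 vs cont=1.8284 → 1.8284 [wait]  node(5,3) S=118.0037 payoff=0.0000 vs cont=0.0000 → 0.0000 [wait]  node(5,4) S=149.1839 payoff=0.0000 vs cont=0.0000 → 0.0000 [wait]  node(5,5) S=188.6029 payoff=0.0000 vs cont=0.0000 → 0.0000 [wait]  ⇒ S*(5)=58.4005
t_4: node(4,0) S=65.6644 payoff=15.0856 vs cont=16.0621 → 16.0621 [wait]  node(4,1) S=83.0149 payoff=0.0000 vs cont=5.7521 → 5.7521 [wait]  node(4,2) S=104.9500 payoff=0.0000 vs cont=0.9399 → 0.9399 [wait]  node(4,3) S=132.6810 payoff=0.0000 vs cont=0.0000 → 0.0000 [wait]  node(4,4) S=167.7394 payoff=0.0000 vs cont=0.0000 → 0.0000 [wait]  ⇒ S*(4)=-
t_3: node(3,0) S=73.8317 payoff=6.9183 vs cont=11.0341 → 11.0341 [wait]  node(3,1) S=93.3403 payoff=0.0000 vs cont=3.4108 → 3.4108 [wait]  node(3,2) S=118.0037 payoff=0.0000 vs cont=0.4832 → 0.4832 [wait]  node(3,3) S=149.1839 payoff=0.0000 vs cont=0.0000 → 0.0000 [wait]  ⇒ S*(3)=-
t_2: node(2,0) S=83.0149 payoff=0.0000 vs cont=7.3190 → 7.3190 [wait]  node(2,1) S=104.9500 payoff=0.0000 vs cont=1.9867 → 1.9867 [wait]  node(2,2) S=132.6810 payoff=0.0000 vs cont=0.2484 → 0.2484 [wait]  ⇒ S*(2)=-
t_1: node(1,0) S=93.3403 payoff=0.0000 vs cont=4.7216 → 4.7216 [wait]  node(1,1) S=118.0037 payoff=0.0000 vs cont=1.1413 → 1.1413 [wait]  ⇒ S*(1)=-
t_0: node(0,0) S=104.9500 payoff=0.0000 vs cont=2.9782 → 2.9782 [wait]  ⇒ S*(0)=-

price = 2.9782
boundary = - - - - - 58.4005 65.6644
tree:
2.9782
4.7216 1.1413
7.3190 1.9867 0.2484
11.0341 3.4108 0.4832 0.0000
16.0621 5.7521 0.9399 0.0000 0.0000
22.3495 9.4722 1.8284 0.0000 0.0000 0.0000
28.8098 15.0856 3.5566 0.0000 0.0000 0.0000 0.0000
34.5555 22.3495 6.9183 0.0000 0.0000 0.0000 0.0000 0.0000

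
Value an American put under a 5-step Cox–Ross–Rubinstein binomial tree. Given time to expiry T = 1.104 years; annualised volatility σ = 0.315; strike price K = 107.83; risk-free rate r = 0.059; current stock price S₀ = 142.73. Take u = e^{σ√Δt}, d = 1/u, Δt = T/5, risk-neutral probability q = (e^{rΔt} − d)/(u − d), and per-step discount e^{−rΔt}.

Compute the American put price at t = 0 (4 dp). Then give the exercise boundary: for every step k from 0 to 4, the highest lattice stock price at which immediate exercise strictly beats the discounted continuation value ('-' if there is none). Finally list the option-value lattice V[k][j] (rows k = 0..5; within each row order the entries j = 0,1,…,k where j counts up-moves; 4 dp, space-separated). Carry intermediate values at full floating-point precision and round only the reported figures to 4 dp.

price = 3.4415
boundary = - - - - 78.9558
tree:
3.4415
6.1370 0.9113
10.6884 1.8735 0.0000
18.0092 3.8516 0.0000 0.0000
28.8742 7.9181 0.0000 0.0000 0.0000
39.7371 16.2782 0.0000 0.0000 0.0000 0.0000

params: Δt=0.22080 u=1.15953 d=0.86242 q=0.50720 e^(-rΔt)=0.98706
t_5 payoffs: 39.7371 16.2782 0.0000 0.0000 0.0000 0.0000
t_4: node(4,0) S=78.9558 payoff=28.8742 vs cont=27.4785 → 28.8742 [stop]  node(4,1) S=106.1573 payoff=1.6727 vs cont=7.9181 → 7.9181 [wait]  node(4,2) S=142.7300 payoff=0.0000 vs cont=0.0000 → 0.0000 [wait]  node(4,3) S=191.9026 payoff=0.0000 vs cont=0.0000 → 0.0000 [wait]  node(4,4) S=258.0158 payoff=0.0000 vs cont=0.0000 → 0.0000 [wait]  ⇒ S*(4)=78.9558
t_3: node(3,0) S=91.5518 payoff=16.2782 vs cont=18.0092 → 18.0092 [wait]  node(3,1) S=123.0928 payoff=0.0000 vs cont=3.8516 → 3.8516 [wait]  node(3,2) S=165.5000 payoff=0.0000 vs cont=0.0000 → 0.0000 [wait]  node(3,3) S=222.5172 payoff=0.0000 vs cont=0.0000 → 0.0000 [wait]  ⇒ S*(3)=-
t_2: node(2,0) S=106.1573 payoff=1.6727 vs cont=10.6884 → 10.6884 [wait]  node(2,1) S=142.7300 payoff=0.0000 vs cont=1.8735 → 1.8735 [wait]  node(2,2) S=191.9026 payoff=0.0000 vs cont=0.0000 → 0.0000 [wait]  ⇒ S*(2)=-
t_1: node(1,0) S=123.0928 payoff=0.0000 vs cont=6.1370 → 6.1370 [wait]  node(1,1) S=165.5000 payoff=0.0000 vs cont=0.9113 → 0.9113 [wait]  ⇒ S*(1)=-
t_0: node(0,0) S=142.7300 payoff=0.0000 vs cont=3.4415 → 3.4415 [wait]  ⇒ S*(0)=-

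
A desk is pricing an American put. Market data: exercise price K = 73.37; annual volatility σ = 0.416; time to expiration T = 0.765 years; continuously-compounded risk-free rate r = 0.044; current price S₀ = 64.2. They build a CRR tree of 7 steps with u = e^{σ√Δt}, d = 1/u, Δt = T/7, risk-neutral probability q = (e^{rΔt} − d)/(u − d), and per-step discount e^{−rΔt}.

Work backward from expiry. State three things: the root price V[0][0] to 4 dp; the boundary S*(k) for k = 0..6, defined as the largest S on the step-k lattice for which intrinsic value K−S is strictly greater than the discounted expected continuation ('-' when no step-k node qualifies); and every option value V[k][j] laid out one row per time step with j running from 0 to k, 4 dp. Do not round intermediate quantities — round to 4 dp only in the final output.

Δt=0.10929  u=1.14743  d=0.87151  q=0.48314  discount=0.99520
step 7 (expiry): payoffs max(K−S,0) = 48.8536 41.0919 30.8730 17.4188 0.0000 0.0000 0.0000 0.0000
step 6: (k=6,j=0): S=28.1308, (K−S)⁺=45.2392, hold=44.8872 ⇒ V=45.2392 exercise | (k=6,j=1): S=37.0368, (K−S)⁺=36.3332, hold=35.9813 ⇒ V=36.3332 exercise | (k=6,j=2): S=48.7623, (K−S)⁺=24.6077, hold=24.2557 ⇒ V=24.6077 exercise | (k=6,j=3): S=64.2000, (K−S)⁺=9.1700, hold=8.9598 ⇒ V=9.1700 exercise | (k=6,j=4): S=84.5251, (K−S)⁺=0.0000, hold=0.0000 ⇒ V=0.0000 continue | (k=6,j=5): S=111.2850, (K−S)⁺=0.0000, hold=0.0000 ⇒ V=0.0000 continue | (k=6,j=6): S=146.5169, (K−S)⁺=0.0000, hold=0.0000 ⇒ V=0.0000 continue  boundary S*=64.2000
step 5: (k=5,j=0): S=32.2781, (K−S)⁺=41.0919, hold=40.7400 ⇒ V=41.0919 exercise | (k=5,j=1): S=42.4970, (K−S)⁺=30.8730, hold=30.5210 ⇒ V=30.8730 exercise | (k=5,j=2): S=55.9512, (K−S)⁺=17.4188, hold=17.0668 ⇒ V=17.4188 exercise | (k=5,j=3): S=73.6649, (K−S)⁺=0.0000, hold=4.7168 ⇒ V=4.7168 continue | (k=5,j=4): S=96.9865, (K−S)⁺=0.0000, hold=0.0000 ⇒ V=0.0000 continue | (k=5,j=5): S=127.6916, (K−S)⁺=0.0000, hold=0.0000 ⇒ V=0.0000 continue  boundary S*=55.9512
step 4: (k=4,j=0): S=37.0368, (K−S)⁺=36.3332, hold=35.9813 ⇒ V=36.3332 exercise | (k=4,j=1): S=48.7623, (K−S)⁺=24.6077, hold=24.2557 ⇒ V=24.6077 exercise | (k=4,j=2): S=64.2000, (K−S)⁺=9.1700, hold=11.2278 ⇒ V=11.2278 continue | (k=4,j=3): S=84.5251, (K−S)⁺=0.0000, hold=2.4262 ⇒ V=2.4262 continue | (k=4,j=4): S=111.2850, (K−S)⁺=0.0000, hold=0.0000 ⇒ V=0.0000 continue  boundary S*=48.7623
step 3: (k=3,j=0): S=42.4970, (K−S)⁺=30.8730, hold=30.5210 ⇒ V=30.8730 exercise | (k=3,j=1): S=55.9512, (K−S)⁺=17.4188, hold=18.0563 ⇒ V=18.0563 continue | (k=3,j=2): S=73.6649, (K−S)⁺=0.0000, hold=6.9419 ⇒ V=6.9419 continue | (k=3,j=3): S=96.9865, (K−S)⁺=0.0000, hold=1.2480 ⇒ V=1.2480 continue  boundary S*=42.4970
step 2: (k=2,j=0): S=48.7623, (K−S)⁺=24.6077, hold=24.5623 ⇒ V=24.6077 exercise | (k=2,j=1): S=64.2000, (K−S)⁺=9.1700, hold=12.6256 ⇒ V=12.6256 continue | (k=2,j=2): S=84.5251, (K−S)⁺=0.0000, hold=4.1708 ⇒ V=4.1708 continue  boundary S*=48.7623
step 1: (k=1,j=0): S=55.9512, (K−S)⁺=17.4188, hold=18.7284 ⇒ V=18.7284 continue | (k=1,j=1): S=73.6649, (K−S)⁺=0.0000, hold=8.4998 ⇒ V=8.4998 continue  boundary S*=-
step 0: (k=0,j=0): S=64.2000, (K−S)⁺=9.1700, hold=13.7203 ⇒ V=13.7203 continue  boundary S*=-

price = 13.7203
boundary = - - 48.7623 42.4970 48.7623 55.9512 64.2000
tree:
13.7203
18.7284 8.4998
24.6077 12.6256 4.1708
30.8730 18.0563 6.9419 1.2480
36.3332 24.6077 11.2278 2.4262 0.0000
41.0919 30.8730 17.4188 4.7168 0.0000 0.0000
45.2392 36.3332 24.6077 9.1700 0.0000 0.0000 0.0000
48.8536 41.0919 30.8730 17.4188 0.0000 0.0000 0.0000 0.0000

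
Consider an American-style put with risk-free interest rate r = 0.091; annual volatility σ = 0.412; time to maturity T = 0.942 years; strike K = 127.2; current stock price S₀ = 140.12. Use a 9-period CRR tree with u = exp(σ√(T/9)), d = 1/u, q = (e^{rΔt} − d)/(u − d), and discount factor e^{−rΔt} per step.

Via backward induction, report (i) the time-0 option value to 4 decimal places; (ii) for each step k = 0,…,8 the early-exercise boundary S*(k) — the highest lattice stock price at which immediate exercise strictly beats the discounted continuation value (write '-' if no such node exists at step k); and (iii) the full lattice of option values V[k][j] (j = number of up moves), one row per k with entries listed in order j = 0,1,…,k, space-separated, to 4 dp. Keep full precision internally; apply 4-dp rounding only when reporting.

Δt=0.10467, u=1.14258, d=0.87521, q=0.50252, disc=e^(-rΔt)=0.99052
k=9 terminal: V=max(K-S,0) → 84.9807 72.0828 55.2448 33.2629 4.5655 0.0000 0.0000 0.0000 0.0000 0.0000
k=8: j=0 S=48.2391 intr=78.9609 cont=77.7551 V=78.9609[EX]; j=1 S=62.9759 intr=64.2241 cont=63.0183 V=64.2241[EX]; j=2 S=82.2147 intr=44.9853 cont=43.7795 V=44.9853[EX]; j=3 S=107.3309 intr=19.8691 cont=18.6633 V=19.8691[EX]; j=4 S=140.1200 intr=0.0000 cont=2.2497 V=2.2497[hold]; j=5 S=182.9260 intr=0.0000 cont=0.0000 V=0.0000[hold]; j=6 S=238.8090 intr=0.0000 cont=0.0000 V=0.0000[hold]; j=7 S=311.7639 intr=0.0000 cont=0.0000 V=0.0000[hold]; j=8 S=407.0063 intr=0.0000 cont=0.0000 V=0.0000[hold]  S*(8)=107.3309
k=7: j=0 S=55.1172 intr=72.0828 cont=70.8771 V=72.0828[EX]; j=1 S=71.9552 intr=55.2448 cont=54.0390 V=55.2448[EX]; j=2 S=93.9371 intr=33.2629 cont=32.0571 V=33.2629[EX]; j=3 S=122.6345 intr=4.5655 cont=10.9106 V=10.9106[hold]; j=4 S=160.0987 intr=0.0000 cont=1.1086 V=1.1086[hold]; j=5 S=209.0080 intr=0.0000 cont=0.0000 V=0.0000[hold]; j=6 S=272.8590 intr=0.0000 cont=0.0000 V=0.0000[hold]; j=7 S=356.2161 intr=0.0000 cont=0.0000 V=0.0000[hold]  S*(7)=93.9371
k=6: j=0 S=62.9759 intr=64.2241 cont=63.0183 V=64.2241[EX]; j=1 S=82.2147 intr=44.9853 cont=43.7795 V=44.9853[EX]; j=2 S=107.3309 intr=19.8691 cont=21.8216 V=21.8216[hold]; j=3 S=140.1200 intr=0.0000 cont=5.9282 V=5.9282[hold]; j=4 S=182.9260 intr=0.0000 cont=0.5463 V=0.5463[hold]; j=5 S=238.8090 intr=0.0000 cont=0.0000 V=0.0000[hold]; j=6 S=311.7639 intr=0.0000 cont=0.0000 V=0.0000[hold]  S*(6)=82.2147
k=5: j=0 S=71.9552 intr=55.2448 cont=54.0390 V=55.2448[EX]; j=1 S=93.9371 intr=33.2629 cont=33.0290 V=33.2629[EX]; j=2 S=122.6345 intr=4.5655 cont=13.7037 V=13.7037[hold]; j=3 S=160.0987 intr=0.0000 cont=3.1931 V=3.1931[hold]; j=4 S=209.0080 intr=0.0000 cont=0.2692 V=0.2692[hold]; j=5 S=272.8590 intr=0.0000 cont=0.0000 V=0.0000[hold]  S*(5)=93.9371
k=4: j=0 S=82.2147 intr=44.9853 cont=43.7795 V=44.9853[EX]; j=1 S=107.3309 intr=19.8691 cont=23.2118 V=23.2118[hold]; j=2 S=140.1200 intr=0.0000 cont=8.3421 V=8.3421[hold]; j=3 S=182.9260 intr=0.0000 cont=1.7074 V=1.7074[hold]; j=4 S=238.8090 intr=0.0000 cont=0.1326 V=0.1326[hold]  S*(4)=82.2147
k=3: j=0 S=93.9371 intr=33.2629 cont=33.7210 V=33.7210[hold]; j=1 S=122.6345 intr=4.5655 cont=15.5903 V=15.5903[hold]; j=2 S=160.0987 intr=0.0000 cont=4.9606 V=4.9606[hold]; j=3 S=209.0080 intr=0.0000 cont=0.9074 V=0.9074[hold]  S*(3)=-
k=2: j=0 S=107.3309 intr=19.8691 cont=24.3767 V=24.3767[hold]; j=1 S=140.1200 intr=0.0000 cont=10.1515 V=10.1515[hold]; j=2 S=182.9260 intr=0.0000 cont=2.8960 V=2.8960[hold]  S*(2)=-
k=1: j=0 S=122.6345 intr=4.5655 cont=17.0649 V=17.0649[hold]; j=1 S=160.0987 intr=0.0000 cont=6.4438 V=6.4438[hold]  S*(1)=-
k=0: j=0 S=140.1200 intr=0.0000 cont=11.6164 V=11.6164[hold]  S*(0)=-

price = 11.6164
boundary = - - - - 82.2147 93.9371 82.2147 93.9371 107.3309
tree:
11.6164
17.0649 6.4438
24.3767 10.1515 2.8960
33.7210 15.5903 4.9606 0.9074
44.9853 23.2118 8.3421 1.7074 0.1326
55.2448 33.2629 13.7037 3.1931 0.2692 0.0000
64.2241 44.9853 21.8216 5.9282 0.5463 0.0000 0.0000
72.0828 55.2448 33.2629 10.9106 1.1086 0.0000 0.0000 0.0000
78.9609 64.2241 44.9853 19.8691 2.2497 0.0000 0.0000 0.0000 0.0000
84.9807 72.0828 55.2448 33.2629 4.5655 0.0000 0.0000 0.0000 0.0000 0.0000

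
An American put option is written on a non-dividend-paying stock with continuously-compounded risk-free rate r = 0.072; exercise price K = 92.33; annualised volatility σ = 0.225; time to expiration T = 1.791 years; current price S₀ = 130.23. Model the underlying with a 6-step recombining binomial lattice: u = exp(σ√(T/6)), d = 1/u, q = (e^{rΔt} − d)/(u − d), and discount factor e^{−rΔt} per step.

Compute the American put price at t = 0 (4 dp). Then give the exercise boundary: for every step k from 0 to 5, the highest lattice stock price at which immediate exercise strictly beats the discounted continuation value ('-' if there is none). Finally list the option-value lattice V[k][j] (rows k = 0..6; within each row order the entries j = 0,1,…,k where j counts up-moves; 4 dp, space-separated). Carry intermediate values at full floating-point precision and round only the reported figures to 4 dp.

price = 0.8685
boundary = - - - - 79.6455 70.4326
tree:
0.8685
1.7616 0.1934
3.5046 0.4465 0.0000
6.7926 1.0308 0.0000 0.0000
12.6845 2.3798 0.0000 0.0000 0.0000
21.8974 5.4942 0.0000 0.0000 0.0000 0.0000
30.0446 12.6845 0.0000 0.0000 0.0000 0.0000 0.0000

Δt=0.29850, u=1.13080, d=0.88433, q=0.55745, disc=e^(-rΔt)=0.97874
k=6 terminal: V=max(K-S,0) → 30.0446 12.6845 0.0000 0.0000 0.0000 0.0000 0.0000
k=5: j=0 S=70.4326 intr=21.8974 cont=19.9342 V=21.8974[EX]; j=1 S=90.0635 intr=2.2665 cont=5.4942 V=5.4942[hold]; j=2 S=115.1658 intr=0.0000 cont=0.0000 V=0.0000[hold]; j=3 S=147.2646 intr=0.0000 cont=0.0000 V=0.0000[hold]; j=4 S=188.3100 intr=0.0000 cont=0.0000 V=0.0000[hold]; j=5 S=240.7954 intr=0.0000 cont=0.0000 V=0.0000[hold]  S*(5)=70.4326
k=4: j=0 S=79.6455 intr=12.6845 cont=12.4823 V=12.6845[EX]; j=1 S=101.8442 intr=0.0000 cont=2.3798 V=2.3798[hold]; j=2 S=130.2300 intr=0.0000 cont=0.0000 V=0.0000[hold]; j=3 S=166.5275 intr=0.0000 cont=0.0000 V=0.0000[hold]; j=4 S=212.9417 intr=0.0000 cont=0.0000 V=0.0000[hold]  S*(4)=79.6455
k=3: j=0 S=90.0635 intr=2.2665 cont=6.7926 V=6.7926[hold]; j=1 S=115.1658 intr=0.0000 cont=1.0308 V=1.0308[hold]; j=2 S=147.2646 intr=0.0000 cont=0.0000 V=0.0000[hold]; j=3 S=188.3100 intr=0.0000 cont=0.0000 V=0.0000[hold]  S*(3)=-
k=2: j=0 S=101.8442 intr=0.0000 cont=3.5046 V=3.5046[hold]; j=1 S=130.2300 intr=0.0000 cont=0.4465 V=0.4465[hold]; j=2 S=166.5275 intr=0.0000 cont=0.0000 V=0.0000[hold]  S*(2)=-
k=1: j=0 S=115.1658 intr=0.0000 cont=1.7616 V=1.7616[hold]; j=1 S=147.2646 intr=0.0000 cont=0.1934 V=0.1934[hold]  S*(1)=-
k=0: j=0 S=130.2300 intr=0.0000 cont=0.8685 V=0.8685[hold]  S*(0)=-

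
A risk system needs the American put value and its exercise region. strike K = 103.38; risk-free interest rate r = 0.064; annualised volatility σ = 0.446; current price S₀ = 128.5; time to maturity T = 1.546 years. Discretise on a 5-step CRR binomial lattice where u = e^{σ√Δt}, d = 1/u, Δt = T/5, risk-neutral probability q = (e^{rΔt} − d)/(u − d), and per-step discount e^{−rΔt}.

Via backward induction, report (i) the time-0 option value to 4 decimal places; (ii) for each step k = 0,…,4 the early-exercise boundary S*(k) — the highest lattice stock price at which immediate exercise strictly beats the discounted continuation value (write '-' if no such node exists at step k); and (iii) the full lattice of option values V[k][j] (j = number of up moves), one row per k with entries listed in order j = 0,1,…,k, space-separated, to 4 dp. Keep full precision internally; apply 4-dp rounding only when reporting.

Δt=0.30920, u=1.28146, d=0.78036, q=0.47820, disc=e^(-rΔt)=0.98041
k=5 terminal: V=max(K-S,0) → 66.1944 42.3159 3.1039 0.0000 0.0000 0.0000
k=4: j=0 S=47.6519 intr=55.7281 cont=53.7025 V=55.7281[EX]; j=1 S=78.2513 intr=25.1287 cont=23.1030 V=25.1287[EX]; j=2 S=128.5000 intr=0.0000 cont=1.5879 V=1.5879[hold]; j=3 S=211.0156 intr=0.0000 cont=0.0000 V=0.0000[hold]; j=4 S=346.5183 intr=0.0000 cont=0.0000 V=0.0000[hold]  S*(4)=78.2513
k=3: j=0 S=61.0641 intr=42.3159 cont=40.2903 V=42.3159[EX]; j=1 S=100.2761 intr=3.1039 cont=13.5997 V=13.5997[hold]; j=2 S=164.6679 intr=0.0000 cont=0.8123 V=0.8123[hold]; j=3 S=270.4085 intr=0.0000 cont=0.0000 V=0.0000[hold]  S*(3)=61.0641
k=2: j=0 S=78.2513 intr=25.1287 cont=28.0238 V=28.0238[hold]; j=1 S=128.5000 intr=0.0000 cont=7.3381 V=7.3381[hold]; j=2 S=211.0156 intr=0.0000 cont=0.4156 V=0.4156[hold]  S*(2)=-
k=1: j=0 S=100.2761 intr=3.1039 cont=17.7766 V=17.7766[hold]; j=1 S=164.6679 intr=0.0000 cont=3.9488 V=3.9488[hold]  S*(1)=-
k=0: j=0 S=128.5000 intr=0.0000 cont=10.9454 V=10.9454[hold]  S*(0)=-

price = 10.9454
boundary = - - - 61.0641 78.2513
tree:
10.9454
17.7766 3.9488
28.0238 7.3381 0.4156
42.3159 13.5997 0.8123 0.0000
55.7281 25.1287 1.5879 0.0000 0.0000
66.1944 42.3159 3.1039 0.0000 0.0000 0.0000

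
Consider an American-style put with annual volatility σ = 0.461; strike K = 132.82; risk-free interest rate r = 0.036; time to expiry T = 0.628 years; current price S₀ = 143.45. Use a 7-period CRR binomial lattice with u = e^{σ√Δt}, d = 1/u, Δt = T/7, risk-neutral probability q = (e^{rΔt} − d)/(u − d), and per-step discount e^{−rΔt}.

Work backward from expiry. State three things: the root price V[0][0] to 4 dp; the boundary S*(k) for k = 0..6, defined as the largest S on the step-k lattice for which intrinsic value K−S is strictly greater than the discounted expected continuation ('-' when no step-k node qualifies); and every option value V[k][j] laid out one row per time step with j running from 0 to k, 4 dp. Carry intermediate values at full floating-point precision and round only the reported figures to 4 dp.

price = 14.2910
boundary = - - - - 82.5716 94.7977 108.8342
tree:
14.2910
20.5947 7.4821
28.8087 11.7358 2.8730
38.8789 17.9721 4.9835 0.5804
50.2484 26.6870 8.5466 1.1138 0.0000
60.8978 38.0223 14.4501 2.1373 0.0000 0.0000
70.1737 50.2484 23.9858 4.1016 0.0000 0.0000 0.0000
78.2533 60.8978 38.0223 7.8709 0.0000 0.0000 0.0000 0.0000

params: Δt=0.08971 u=1.14807 d=0.87103 q=0.47721 e^(-rΔt)=0.99678
t_7 payoffs: 78.2533 60.8978 38.0223 7.8709 0.0000 0.0000 0.0000 0.0000
t_6: node(6,0) S=62.6463 payoff=70.1737 vs cont=69.7454 → 70.1737 [stop]  node(6,1) S=82.5716 payoff=50.2484 vs cont=49.8202 → 50.2484 [stop]  node(6,2) S=108.8342 payoff=23.9858 vs cont=23.5575 → 23.9858 [stop]  node(6,3) S=143.4500 payoff=0.0000 vs cont=4.1016 → 4.1016 [wait]  node(6,4) S=189.0756 payoff=0.0000 vs cont=0.0000 → 0.0000 [wait]  node(6,5) S=249.2129 payoff=0.0000 vs cont=0.0000 → 0.0000 [wait]  node(6,6) S=328.4775 payoff=0.0000 vs cont=0.0000 → 0.0000 [wait]  ⇒ S*(6)=108.8342
t_5: node(5,0) S=71.9222 payoff=60.8978 vs cont=60.4695 → 60.8978 [stop]  node(5,1) S=94.7977 payoff=38.0223 vs cont=37.5940 → 38.0223 [stop]  node(5,2) S=124.9491 payoff=7.8709 vs cont=14.4501 → 14.4501 [wait]  node(5,3) S=164.6903 payoff=0.0000 vs cont=2.1373 → 2.1373 [wait]  node(5,4) S=217.0716 payoff=0.0000 vs cont=0.0000 → 0.0000 [wait]  node(5,5) S=286.1133 payoff=0.0000 vs cont=0.0000 → 0.0000 [wait]  ⇒ S*(5)=94.7977
t_4: node(4,0) S=82.5716 payoff=50.2484 vs cont=49.8202 → 50.2484 [stop]  node(4,1) S=108.8342 payoff=23.9858 vs cont=26.6870 → 26.6870 [wait]  node(4,2) S=143.4500 payoff=0.0000 vs cont=8.5466 → 8.5466 [wait]  node(4,3) S=189.0756 payoff=0.0000 vs cont=1.1138 → 1.1138 [wait]  node(4,4) S=249.2129 payoff=0.0000 vs cont=0.0000 → 0.0000 [wait]  ⇒ S*(4)=82.5716
t_3: node(3,0) S=94.7977 payoff=38.0223 vs cont=38.8789 → 38.8789 [wait]  node(3,1) S=124.9491 payoff=7.8709 vs cont=17.9721 → 17.9721 [wait]  node(3,2) S=164.6903 payoff=0.0000 vs cont=4.9835 → 4.9835 [wait]  node(3,3) S=217.0716 payoff=0.0000 vs cont=0.5804 → 0.5804 [wait]  ⇒ S*(3)=-
t_2: node(2,0) S=108.8342 payoff=23.9858 vs cont=28.8087 → 28.8087 [wait]  node(2,1) S=143.4500 payoff=0.0000 vs cont=11.7358 → 11.7358 [wait]  node(2,2) S=189.0756 payoff=0.0000 vs cont=2.8730 → 2.8730 [wait]  ⇒ S*(2)=-
t_1: node(1,0) S=124.9491 payoff=7.8709 vs cont=20.5947 → 20.5947 [wait]  node(1,1) S=164.6903 payoff=0.0000 vs cont=7.4821 → 7.4821 [wait]  ⇒ S*(1)=-
t_0: node(0,0) S=143.4500 payoff=0.0000 vs cont=14.2910 → 14.2910 [wait]  ⇒ S*(0)=-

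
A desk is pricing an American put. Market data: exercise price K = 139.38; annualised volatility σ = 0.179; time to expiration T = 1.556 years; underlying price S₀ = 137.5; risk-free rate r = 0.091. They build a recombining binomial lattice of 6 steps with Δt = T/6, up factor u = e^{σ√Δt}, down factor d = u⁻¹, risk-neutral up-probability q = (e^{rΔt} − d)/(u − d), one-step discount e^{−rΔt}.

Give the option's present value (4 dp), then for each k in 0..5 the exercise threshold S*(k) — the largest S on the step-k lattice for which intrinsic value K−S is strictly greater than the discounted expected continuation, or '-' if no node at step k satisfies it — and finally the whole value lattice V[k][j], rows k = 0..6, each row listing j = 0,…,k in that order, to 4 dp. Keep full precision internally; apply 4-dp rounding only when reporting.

price = 7.1710
boundary = - 125.5204 114.5846 125.5204 114.5846 125.5204
tree:
7.1710
13.8596 3.1408
24.7954 6.7064 0.9655
34.7785 13.8596 2.3585 0.1055
43.8918 24.7954 5.7332 0.2755 0.0000
52.2111 34.7785 13.8596 0.7197 0.0000 0.0000
59.8057 43.8918 24.7954 1.8800 0.0000 0.0000 0.0000

Δt=0.25933  u=1.09544  d=0.91288  q=0.60803  discount=0.97668
step 6 (expiry): payoffs max(K−S,0) = 59.8057 43.8918 24.7954 1.8800 0.0000 0.0000 0.0000
step 5: (k=5,j=0): S=87.1689, (K−S)⁺=52.2111, hold=48.9604 ⇒ V=52.2111 exercise | (k=5,j=1): S=104.6015, (K−S)⁺=34.7785, hold=31.5277 ⇒ V=34.7785 exercise | (k=5,j=2): S=125.5204, (K−S)⁺=13.8596, hold=10.6088 ⇒ V=13.8596 exercise | (k=5,j=3): S=150.6229, (K−S)⁺=0.0000, hold=0.7197 ⇒ V=0.7197 continue | (k=5,j=4): S=180.7455, (K−S)⁺=0.0000, hold=0.0000 ⇒ V=0.0000 continue | (k=5,j=5): S=216.8923, (K−S)⁺=0.0000, hold=0.0000 ⇒ V=0.0000 continue  boundary S*=125.5204
step 4: (k=4,j=0): S=95.4882, (K−S)⁺=43.8918, hold=40.6411 ⇒ V=43.8918 exercise | (k=4,j=1): S=114.5846, (K−S)⁺=24.7954, hold=21.5447 ⇒ V=24.7954 exercise | (k=4,j=2): S=137.5000, (K−S)⁺=1.8800, hold=5.7332 ⇒ V=5.7332 continue | (k=4,j=3): S=164.9982, (K−S)⁺=0.0000, hold=0.2755 ⇒ V=0.2755 continue | (k=4,j=4): S=197.9957, (K−S)⁺=0.0000, hold=0.0000 ⇒ V=0.0000 continue  boundary S*=114.5846
step 3: (k=3,j=0): S=104.6015, (K−S)⁺=34.7785, hold=31.5277 ⇒ V=34.7785 exercise | (k=3,j=1): S=125.5204, (K−S)⁺=13.8596, hold=12.8970 ⇒ V=13.8596 exercise | (k=3,j=2): S=150.6229, (K−S)⁺=0.0000, hold=2.3585 ⇒ V=2.3585 continue | (k=3,j=3): S=180.7455, (K−S)⁺=0.0000, hold=0.1055 ⇒ V=0.1055 continue  boundary S*=125.5204
step 2: (k=2,j=0): S=114.5846, (K−S)⁺=24.7954, hold=21.5447 ⇒ V=24.7954 exercise | (k=2,j=1): S=137.5000, (K−S)⁺=1.8800, hold=6.7064 ⇒ V=6.7064 continue | (k=2,j=2): S=164.9982, (K−S)⁺=0.0000, hold=0.9655 ⇒ V=0.9655 continue  boundary S*=114.5846
step 1: (k=1,j=0): S=125.5204, (K−S)⁺=13.8596, hold=13.4749 ⇒ V=13.8596 exercise | (k=1,j=1): S=150.6229, (K−S)⁺=0.0000, hold=3.1408 ⇒ V=3.1408 continue  boundary S*=125.5204
step 0: (k=0,j=0): S=137.5000, (K−S)⁺=1.8800, hold=7.1710 ⇒ V=7.1710 continue  boundary S*=-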